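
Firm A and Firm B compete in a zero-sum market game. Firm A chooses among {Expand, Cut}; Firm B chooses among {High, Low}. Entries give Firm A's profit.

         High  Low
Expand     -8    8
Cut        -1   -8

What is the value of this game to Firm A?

-72/23

Row minima: Expand → -8, Cut → -8; maximin = -8.
Column maxima: High → -1, Low → 8; minimax = -1.
-8 ≠ -1, so there is no saddle point; optimal play is mixed.
Let Firm A play Expand with probability p. Expected payoff against High: (-8)p + (-1)(1−p) = −7p − 1; against Low: 8p + (-8)(1−p) = 16p − 8.
Setting these equal: −7p − 1 = 16p − 8 ⇒ −23p = -7 ⇒ p = 7/23, and the value is (-7)·(7/23) − 1 = -72/23.
For Firm B: with q = P(High), equating Expand's and Cut's payoffs gives −16q + 8 = 7q − 8 ⇒ q = 16/23.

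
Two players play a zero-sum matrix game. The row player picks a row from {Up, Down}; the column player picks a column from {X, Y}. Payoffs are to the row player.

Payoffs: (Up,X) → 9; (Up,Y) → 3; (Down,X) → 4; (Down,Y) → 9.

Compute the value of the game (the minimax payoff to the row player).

69/11

Row minima: Up → 3, Down → 4; maximin = 4.
Column maxima: X → 9, Y → 9; minimax = 9.
4 ≠ 9, so there is no saddle point; optimal play is mixed.
Let the row player play Up with probability p. Expected payoff against X: 9p + 4(1−p) = 5p + 4; against Y: 3p + 9(1−p) = −6p + 9.
Setting these equal: 5p + 4 = −6p + 9 ⇒ 11p = 5 ⇒ p = 5/11, and the value is (5)·(5/11) + 4 = 69/11.
For the column player: with q = P(X), equating Up's and Down's payoffs gives 6q + 3 = −5q + 9 ⇒ q = 6/11.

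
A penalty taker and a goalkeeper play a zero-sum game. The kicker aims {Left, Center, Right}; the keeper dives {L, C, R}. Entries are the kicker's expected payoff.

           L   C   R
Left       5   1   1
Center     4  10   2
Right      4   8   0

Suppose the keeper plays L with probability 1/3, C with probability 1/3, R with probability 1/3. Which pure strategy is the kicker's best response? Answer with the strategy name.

Expected payoff of Left: (1/3)·5 + (1/3)·1 + (1/3)·1 = 7/3.
Expected payoff of Center: (1/3)·4 + (1/3)·10 + (1/3)·2 = 16/3.
Expected payoff of Right: (1/3)·4 + (1/3)·8 + (1/3)·0 = 4.
The largest is 16/3, so the kicker's best response is Center.

Center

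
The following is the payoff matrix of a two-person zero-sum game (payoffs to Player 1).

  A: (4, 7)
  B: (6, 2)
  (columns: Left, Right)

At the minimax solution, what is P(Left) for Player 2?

Row minima: A → 4, B → 2; maximin = 4.
Column maxima: Left → 6, Right → 7; minimax = 6.
4 ≠ 6, so there is no saddle point; optimal play is mixed.
Let Player 1 play A with probability p. Expected payoff against Left: 4p + 6(1−p) = −2p + 6; against Right: 7p + 2(1−p) = 5p + 2.
Setting these equal: −2p + 6 = 5p + 2 ⇒ −7p = -4 ⇒ p = 4/7, and the value is (-2)·(4/7) + 6 = 34/7.
For Player 2: with q = P(Left), equating A's and B's payoffs gives −3q + 7 = 4q + 2 ⇒ q = 5/7.

5/7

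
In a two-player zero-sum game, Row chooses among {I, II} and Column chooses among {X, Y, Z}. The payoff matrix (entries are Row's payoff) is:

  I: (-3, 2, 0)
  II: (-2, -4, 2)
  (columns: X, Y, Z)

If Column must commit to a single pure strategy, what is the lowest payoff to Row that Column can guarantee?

Column maxima: X → -2, Y → 2, Z → 2.
The smallest of these is -2.

-2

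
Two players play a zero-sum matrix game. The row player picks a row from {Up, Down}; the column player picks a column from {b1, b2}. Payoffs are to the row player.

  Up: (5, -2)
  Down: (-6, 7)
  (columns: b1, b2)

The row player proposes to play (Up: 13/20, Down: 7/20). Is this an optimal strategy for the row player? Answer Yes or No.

Yes

Against b1 this mix gives (13/20)·5 + (7/20)·(-6) = 23/20.
Against b2 this mix gives (13/20)·(-2) + (7/20)·7 = 23/20.
All of the column player's active replies (b1, b2) yield 23/20, and no column does worse for the row player. The mix makes the column player indifferent and guarantees 23/20, so it is optimal.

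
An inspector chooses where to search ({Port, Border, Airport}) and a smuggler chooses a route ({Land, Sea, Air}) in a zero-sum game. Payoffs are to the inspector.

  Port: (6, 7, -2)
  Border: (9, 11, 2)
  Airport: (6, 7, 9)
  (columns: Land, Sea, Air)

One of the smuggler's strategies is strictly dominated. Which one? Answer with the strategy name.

Land holds the inspector's payoff strictly below Sea in every row: 6 < 7, 9 < 11, 6 < 7.
So Sea is strictly dominated for the smuggler.

Sea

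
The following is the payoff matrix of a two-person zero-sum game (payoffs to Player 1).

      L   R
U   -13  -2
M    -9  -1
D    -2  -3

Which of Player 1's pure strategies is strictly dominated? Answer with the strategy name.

M gives a strictly higher payoff than U against every column: -9 > -13, -1 > -2.
So U is strictly dominated and Player 1 never plays it.

U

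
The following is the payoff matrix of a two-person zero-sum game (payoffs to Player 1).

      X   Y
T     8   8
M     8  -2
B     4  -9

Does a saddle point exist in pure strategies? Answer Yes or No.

Row minima: T → 8, M → -2, B → -9; maximin = 8.
Column maxima: X → 8, Y → 8; minimax = 8.
maximin = minimax = 8, so a saddle point exists.

Yes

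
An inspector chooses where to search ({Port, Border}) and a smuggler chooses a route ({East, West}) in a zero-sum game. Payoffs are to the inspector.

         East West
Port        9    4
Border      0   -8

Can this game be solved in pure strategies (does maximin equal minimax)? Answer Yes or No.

Row minima: Port → 4, Border → -8; maximin = 4.
Column maxima: East → 9, West → 4; minimax = 4.
maximin = minimax = 4, so a saddle point exists.

Yes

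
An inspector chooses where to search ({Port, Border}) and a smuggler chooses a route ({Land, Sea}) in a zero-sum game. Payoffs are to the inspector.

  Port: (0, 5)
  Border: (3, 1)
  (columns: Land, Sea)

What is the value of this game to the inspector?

Row minima: Port → 0, Border → 1; maximin = 1.
Column maxima: Land → 3, Sea → 5; minimax = 3.
1 ≠ 3, so there is no saddle point; optimal play is mixed.
Let the inspector play Port with probability p. Expected payoff against Land: 0p + 3(1−p) = −3p + 3; against Sea: 5p + 1(1−p) = 4p + 1.
Setting these equal: −3p + 3 = 4p + 1 ⇒ −7p = -2 ⇒ p = 2/7, and the value is (-3)·(2/7) + 3 = 15/7.
For the smuggler: with q = P(Land), equating Port's and Border's payoffs gives −5q + 5 = 2q + 1 ⇒ q = 4/7.

15/7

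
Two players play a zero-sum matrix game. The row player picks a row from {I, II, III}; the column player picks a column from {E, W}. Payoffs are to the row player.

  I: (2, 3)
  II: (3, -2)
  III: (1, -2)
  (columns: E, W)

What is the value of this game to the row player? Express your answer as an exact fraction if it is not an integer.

13/6

Row minima: I → 2, II → -2, III → -2; maximin = 2.
Column maxima: E → 3, W → 3; minimax = 3.
2 ≠ 3, so there is no saddle point; optimal play is mixed.
III is strictly dominated by I, so the row player never plays it.
On the remaining 2×2 (I, II vs E, W):
Let the row player play I with probability p. Expected payoff against E: 2p + 3(1−p) = −p + 3; against W: 3p + (-2)(1−p) = 5p − 2.
Setting these equal: −p + 3 = 5p − 2 ⇒ −6p = -5 ⇒ p = 5/6, and the value is (-1)·(5/6) + 3 = 13/6.
For the column player: with q = P(E), equating I's and II's payoffs gives −q + 3 = 5q − 2 ⇒ q = 5/6.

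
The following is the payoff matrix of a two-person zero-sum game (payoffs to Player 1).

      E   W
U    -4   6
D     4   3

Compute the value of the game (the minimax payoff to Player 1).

36/11

Row minima: U → -4, D → 3; maximin = 3.
Column maxima: E → 4, W → 6; minimax = 4.
3 ≠ 4, so there is no saddle point; optimal play is mixed.
Let Player 1 play U with probability p. Expected payoff against E: (-4)p + 4(1−p) = −8p + 4; against W: 6p + 3(1−p) = 3p + 3.
Setting these equal: −8p + 4 = 3p + 3 ⇒ −11p = -1 ⇒ p = 1/11, and the value is (-8)·(1/11) + 4 = 36/11.
For Player 2: with q = P(E), equating U's and D's payoffs gives −10q + 6 = q + 3 ⇒ q = 3/11.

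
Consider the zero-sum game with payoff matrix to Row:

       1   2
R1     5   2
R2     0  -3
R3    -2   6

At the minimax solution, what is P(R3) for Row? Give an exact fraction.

Row minima: R1 → 2, R2 → -3, R3 → -2; maximin = 2.
Column maxima: 1 → 5, 2 → 6; minimax = 5.
2 ≠ 5, so there is no saddle point; optimal play is mixed.
R2 is strictly dominated by R1, so Row never plays it.
On the remaining 2×2 (R1, R3 vs 1, 2):
Let Row play R1 with probability p. Expected payoff against 1: 5p + (-2)(1−p) = 7p − 2; against 2: 2p + 6(1−p) = −4p + 6.
Setting these equal: 7p − 2 = −4p + 6 ⇒ 11p = 8 ⇒ p = 8/11, and the value is (7)·(8/11) − 2 = 34/11.
For Column: with q = P(1), equating R1's and R3's payoffs gives 3q + 2 = −8q + 6 ⇒ q = 4/11.

3/11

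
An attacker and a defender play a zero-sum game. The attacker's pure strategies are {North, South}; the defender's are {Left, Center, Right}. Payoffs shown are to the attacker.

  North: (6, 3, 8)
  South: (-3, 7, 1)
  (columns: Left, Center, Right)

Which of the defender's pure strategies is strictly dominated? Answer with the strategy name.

Right

Left holds the attacker's payoff strictly below Right in every row: 6 < 8, -3 < 1.
So Right is strictly dominated for the defender.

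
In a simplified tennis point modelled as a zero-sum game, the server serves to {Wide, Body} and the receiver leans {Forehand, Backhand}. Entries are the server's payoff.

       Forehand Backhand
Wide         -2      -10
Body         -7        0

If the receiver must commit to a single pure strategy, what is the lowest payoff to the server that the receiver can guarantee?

-2

Column maxima: Forehand → -2, Backhand → 0.
The smallest of these is -2.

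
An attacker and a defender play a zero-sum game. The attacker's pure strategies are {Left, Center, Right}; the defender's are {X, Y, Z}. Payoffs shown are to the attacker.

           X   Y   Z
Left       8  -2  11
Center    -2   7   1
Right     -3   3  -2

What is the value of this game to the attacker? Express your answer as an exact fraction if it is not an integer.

52/19

Row minima: Left → -2, Center → -2, Right → -3; maximin = -2.
Column maxima: X → 8, Y → 7, Z → 11; minimax = 7.
-2 ≠ 7, so there is no saddle point; optimal play is mixed.
Right is strictly dominated by Center, so the attacker never plays it.
Z is strictly dominated by X (it gives the attacker strictly more in every row), so the defender never plays it.
On the remaining 2×2 (Left, Center vs X, Y):
Let the attacker play Left with probability p. Expected payoff against X: 8p + (-2)(1−p) = 10p − 2; against Y: (-2)p + 7(1−p) = −9p + 7.
Setting these equal: 10p − 2 = −9p + 7 ⇒ 19p = 9 ⇒ p = 9/19, and the value is (10)·(9/19) − 2 = 52/19.
For the defender: with q = P(X), equating Left's and Center's payoffs gives 10q − 2 = −9q + 7 ⇒ q = 9/19.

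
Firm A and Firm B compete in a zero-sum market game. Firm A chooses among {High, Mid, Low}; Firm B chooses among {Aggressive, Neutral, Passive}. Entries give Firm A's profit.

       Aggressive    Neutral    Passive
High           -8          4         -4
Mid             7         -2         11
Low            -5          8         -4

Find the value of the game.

Row minima: High → -8, Mid → -2, Low → -5; maximin = -2.
Column maxima: Aggressive → 7, Neutral → 8, Passive → 11; minimax = 7.
-2 ≠ 7, so there is no saddle point; optimal play is mixed.
Passive is strictly dominated by Aggressive (it gives Firm A strictly more in every row), so Firm B never plays it.
With Passive eliminated, High is strictly dominated by Low (Low gives Firm A strictly more in every remaining column), so Firm A never plays it.
On the remaining 2×2 (Mid, Low vs Aggressive, Neutral):
Let Firm A play Mid with probability p. Expected payoff against Aggressive: 7p + (-5)(1−p) = 12p − 5; against Neutral: (-2)p + 8(1−p) = −10p + 8.
Setting these equal: 12p − 5 = −10p + 8 ⇒ 22p = 13 ⇒ p = 13/22, and the value is (12)·(13/22) − 5 = 23/11.
For Firm B: with q = P(Aggressive), equating Mid's and Low's payoffs gives 9q − 2 = −13q + 8 ⇒ q = 5/11.

23/11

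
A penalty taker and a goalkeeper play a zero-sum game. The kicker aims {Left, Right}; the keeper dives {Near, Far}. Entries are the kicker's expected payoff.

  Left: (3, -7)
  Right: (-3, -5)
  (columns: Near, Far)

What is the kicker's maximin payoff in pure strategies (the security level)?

-5

Row minima: Left → -7, Right → -5.
The best of these is -5.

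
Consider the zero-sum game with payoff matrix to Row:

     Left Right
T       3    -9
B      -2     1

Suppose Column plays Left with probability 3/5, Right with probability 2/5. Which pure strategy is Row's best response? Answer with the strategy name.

Expected payoff of T: (3/5)·3 + (2/5)·(-9) = -9/5.
Expected payoff of B: (3/5)·(-2) + (2/5)·1 = -4/5.
The largest is -4/5, so Row's best response is B.

B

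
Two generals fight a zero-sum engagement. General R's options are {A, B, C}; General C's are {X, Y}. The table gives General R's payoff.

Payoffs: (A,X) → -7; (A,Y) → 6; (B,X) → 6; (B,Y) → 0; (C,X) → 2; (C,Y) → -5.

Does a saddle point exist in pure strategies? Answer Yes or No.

Row minima: A → -7, B → 0, C → -5; maximin = 0.
Column maxima: X → 6, Y → 6; minimax = 6.
0 ≠ 6, so no pure-strategy equilibrium exists.

No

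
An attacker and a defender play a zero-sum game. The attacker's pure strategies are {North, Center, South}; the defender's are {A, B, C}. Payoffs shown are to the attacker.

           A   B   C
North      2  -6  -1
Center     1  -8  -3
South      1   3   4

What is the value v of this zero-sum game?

6/5

Row minima: North → -6, Center → -8, South → 1; maximin = 1.
Column maxima: A → 2, B → 3, C → 4; minimax = 2.
1 ≠ 2, so there is no saddle point; optimal play is mixed.
Center is strictly dominated by North, so the attacker never plays it.
C is strictly dominated by B (it gives the attacker strictly more in every row), so the defender never plays it.
On the remaining 2×2 (North, South vs A, B):
Let the attacker play North with probability p. Expected payoff against A: 2p + 1(1−p) = p + 1; against B: (-6)p + 3(1−p) = −9p + 3.
Setting these equal: p + 1 = −9p + 3 ⇒ 10p = 2 ⇒ p = 1/5, and the value is (1)·(1/5) + 1 = 6/5.
For the defender: with q = P(A), equating North's and South's payoffs gives 8q − 6 = −2q + 3 ⇒ q = 9/10.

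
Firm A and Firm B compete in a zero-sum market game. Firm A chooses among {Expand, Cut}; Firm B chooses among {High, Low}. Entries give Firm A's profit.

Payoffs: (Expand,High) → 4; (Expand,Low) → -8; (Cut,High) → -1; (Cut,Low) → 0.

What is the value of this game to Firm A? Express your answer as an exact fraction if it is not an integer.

-8/13

Row minima: Expand → -8, Cut → -1; maximin = -1.
Column maxima: High → 4, Low → 0; minimax = 0.
-1 ≠ 0, so there is no saddle point; optimal play is mixed.
Let Firm A play Expand with probability p. Expected payoff against High: 4p + (-1)(1−p) = 5p − 1; against Low: (-8)p + 0(1−p) = −8p.
Setting these equal: 5p − 1 = −8p ⇒ 13p = 1 ⇒ p = 1/13, and the value is (5)·(1/13) − 1 = -8/13.
For Firm B: with q = P(High), equating Expand's and Cut's payoffs gives 12q − 8 = −q ⇒ q = 8/13.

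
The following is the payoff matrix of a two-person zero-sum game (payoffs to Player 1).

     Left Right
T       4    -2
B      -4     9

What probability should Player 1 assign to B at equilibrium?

6/19

Row minima: T → -2, B → -4; maximin = -2.
Column maxima: Left → 4, Right → 9; minimax = 4.
-2 ≠ 4, so there is no saddle point; optimal play is mixed.
Let Player 1 play T with probability p. Expected payoff against Left: 4p + (-4)(1−p) = 8p − 4; against Right: (-2)p + 9(1−p) = −11p + 9.
Setting these equal: 8p − 4 = −11p + 9 ⇒ 19p = 13 ⇒ p = 13/19, and the value is (8)·(13/19) − 4 = 28/19.
For Player 2: with q = P(Left), equating T's and B's payoffs gives 6q − 2 = −13q + 9 ⇒ q = 11/19.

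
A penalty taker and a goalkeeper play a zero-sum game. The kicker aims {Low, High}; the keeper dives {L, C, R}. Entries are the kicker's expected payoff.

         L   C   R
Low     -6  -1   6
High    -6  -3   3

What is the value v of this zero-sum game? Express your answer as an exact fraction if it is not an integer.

Row minima: Low → -6, High → -6; maximin = -6.
Column maxima: L → -6, C → -1, R → 6; minimax = -6.
Since maximin = minimax = -6, there is a saddle point and the value is -6.

-6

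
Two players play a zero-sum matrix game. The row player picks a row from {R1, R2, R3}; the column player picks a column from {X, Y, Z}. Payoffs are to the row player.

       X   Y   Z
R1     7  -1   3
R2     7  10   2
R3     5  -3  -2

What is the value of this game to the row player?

Row minima: R1 → -1, R2 → 2, R3 → -3; maximin = 2.
Column maxima: X → 7, Y → 10, Z → 3; minimax = 3.
2 ≠ 3, so there is no saddle point; optimal play is mixed.
R3 is strictly dominated by R1, so the row player never plays it.
X is strictly dominated by Z (it gives the row player strictly more in every row), so the column player never plays it.
On the remaining 2×2 (R1, R2 vs Y, Z):
Let the row player play R1 with probability p. Expected payoff against Y: (-1)p + 10(1−p) = −11p + 10; against Z: 3p + 2(1−p) = p + 2.
Setting these equal: −11p + 10 = p + 2 ⇒ −12p = -8 ⇒ p = 2/3, and the value is (-11)·(2/3) + 10 = 8/3.
For the column player: with q = P(Y), equating R1's and R2's payoffs gives −4q + 3 = 8q + 2 ⇒ q = 1/12.

8/3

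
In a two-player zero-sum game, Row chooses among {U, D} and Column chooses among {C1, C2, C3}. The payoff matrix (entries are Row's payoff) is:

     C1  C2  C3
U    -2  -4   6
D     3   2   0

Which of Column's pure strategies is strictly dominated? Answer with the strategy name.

C1

C2 holds Row's payoff strictly below C1 in every row: -4 < -2, 2 < 3.
So C1 is strictly dominated for Column.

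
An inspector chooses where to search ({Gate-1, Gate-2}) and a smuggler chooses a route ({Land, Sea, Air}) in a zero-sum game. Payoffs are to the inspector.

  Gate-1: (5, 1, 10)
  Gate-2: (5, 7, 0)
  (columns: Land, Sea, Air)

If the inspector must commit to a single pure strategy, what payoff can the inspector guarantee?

1

Row minima: Gate-1 → 1, Gate-2 → 0.
The best of these is 1.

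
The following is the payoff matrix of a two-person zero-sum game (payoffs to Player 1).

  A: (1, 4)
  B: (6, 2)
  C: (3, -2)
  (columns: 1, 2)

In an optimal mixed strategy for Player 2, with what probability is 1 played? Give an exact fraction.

2/7

Row minima: A → 1, B → 2, C → -2; maximin = 2.
Column maxima: 1 → 6, 2 → 4; minimax = 4.
2 ≠ 4, so there is no saddle point; optimal play is mixed.
C is strictly dominated by B, so Player 1 never plays it.
On the remaining 2×2 (A, B vs 1, 2):
Let Player 1 play A with probability p. Expected payoff against 1: 1p + 6(1−p) = −5p + 6; against 2: 4p + 2(1−p) = 2p + 2.
Setting these equal: −5p + 6 = 2p + 2 ⇒ −7p = -4 ⇒ p = 4/7, and the value is (-5)·(4/7) + 6 = 22/7.
For Player 2: with q = P(1), equating A's and B's payoffs gives −3q + 4 = 4q + 2 ⇒ q = 2/7.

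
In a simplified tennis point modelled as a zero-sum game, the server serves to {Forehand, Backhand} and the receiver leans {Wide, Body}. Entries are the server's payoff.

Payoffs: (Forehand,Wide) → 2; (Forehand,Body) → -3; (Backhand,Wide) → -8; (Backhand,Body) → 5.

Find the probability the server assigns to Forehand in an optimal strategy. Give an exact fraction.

Row minima: Forehand → -3, Backhand → -8; maximin = -3.
Column maxima: Wide → 2, Body → 5; minimax = 2.
-3 ≠ 2, so there is no saddle point; optimal play is mixed.
Let the server play Forehand with probability p. Expected payoff against Wide: 2p + (-8)(1−p) = 10p − 8; against Body: (-3)p + 5(1−p) = −8p + 5.
Setting these equal: 10p − 8 = −8p + 5 ⇒ 18p = 13 ⇒ p = 13/18, and the value is (10)·(13/18) − 8 = -7/9.
For the receiver: with q = P(Wide), equating Forehand's and Backhand's payoffs gives 5q − 3 = −13q + 5 ⇒ q = 4/9.

13/18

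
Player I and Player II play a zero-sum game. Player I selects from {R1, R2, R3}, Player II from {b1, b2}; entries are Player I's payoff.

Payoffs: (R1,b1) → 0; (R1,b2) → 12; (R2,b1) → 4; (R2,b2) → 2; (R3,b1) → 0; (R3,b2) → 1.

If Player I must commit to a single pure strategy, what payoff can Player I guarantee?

2

Row minima: R1 → 0, R2 → 2, R3 → 0.
The best of these is 2.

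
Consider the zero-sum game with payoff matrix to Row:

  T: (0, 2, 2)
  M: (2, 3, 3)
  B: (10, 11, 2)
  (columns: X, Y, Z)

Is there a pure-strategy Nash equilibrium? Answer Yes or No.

Row minima: T → 0, M → 2, B → 2; maximin = 2.
Column maxima: X → 10, Y → 11, Z → 3; minimax = 3.
2 ≠ 3, so no pure-strategy equilibrium exists.

No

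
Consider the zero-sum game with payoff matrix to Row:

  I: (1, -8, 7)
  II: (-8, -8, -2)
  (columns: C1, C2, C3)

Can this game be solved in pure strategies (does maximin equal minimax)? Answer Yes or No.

Yes

Row minima: I → -8, II → -8; maximin = -8.
Column maxima: C1 → 1, C2 → -8, C3 → 7; minimax = -8.
maximin = minimax = -8, so a saddle point exists.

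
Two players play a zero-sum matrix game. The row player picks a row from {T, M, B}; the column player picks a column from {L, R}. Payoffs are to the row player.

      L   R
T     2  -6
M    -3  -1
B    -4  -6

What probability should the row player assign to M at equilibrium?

Row minima: T → -6, M → -3, B → -6; maximin = -3.
Column maxima: L → 2, R → -1; minimax = -1.
-3 ≠ -1, so there is no saddle point; optimal play is mixed.
B is strictly dominated by M, so the row player never plays it.
On the remaining 2×2 (T, M vs L, R):
Let the row player play T with probability p. Expected payoff against L: 2p + (-3)(1−p) = 5p − 3; against R: (-6)p + (-1)(1−p) = −5p − 1.
Setting these equal: 5p − 3 = −5p − 1 ⇒ 10p = 2 ⇒ p = 1/5, and the value is (5)·(1/5) − 3 = -2.
For the column player: with q = P(L), equating T's and M's payoffs gives 8q − 6 = −2q − 1 ⇒ q = 1/2.

4/5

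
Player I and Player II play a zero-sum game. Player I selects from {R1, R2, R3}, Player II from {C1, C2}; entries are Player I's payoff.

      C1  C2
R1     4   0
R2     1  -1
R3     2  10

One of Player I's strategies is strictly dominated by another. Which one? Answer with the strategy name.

R2

R1 gives a strictly higher payoff than R2 against every column: 4 > 1, 0 > -1.
So R2 is strictly dominated and Player I never plays it.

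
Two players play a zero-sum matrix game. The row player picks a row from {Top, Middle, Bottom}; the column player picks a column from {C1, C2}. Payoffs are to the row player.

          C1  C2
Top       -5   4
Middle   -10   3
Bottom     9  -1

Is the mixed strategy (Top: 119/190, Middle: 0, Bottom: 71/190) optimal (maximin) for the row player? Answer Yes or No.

Against C1 this mix gives (119/190)·(-5) + (71/190)·9 = 22/95.
Against C2 this mix gives (119/190)·4 + (71/190)·(-1) = 81/38.
The column player will play C1, holding the row player to 22/95. Shifting weight toward the row that does better against C1 would raise this floor (the equalizing mix achieves 31/19 against both C1 and C2), so the proposed strategy is not optimal.

No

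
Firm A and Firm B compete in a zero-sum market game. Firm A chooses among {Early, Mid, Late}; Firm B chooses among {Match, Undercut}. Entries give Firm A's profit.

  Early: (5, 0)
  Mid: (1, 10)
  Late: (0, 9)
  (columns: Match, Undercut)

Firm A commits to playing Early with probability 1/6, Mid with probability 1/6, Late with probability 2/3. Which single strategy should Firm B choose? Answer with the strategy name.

If Firm B plays Match, Firm A's expected payoff is (1/6)·5 + (1/6)·1 + (2/3)·0 = 1.
If Firm B plays Undercut, Firm A's expected payoff is (1/6)·0 + (1/6)·10 + (2/3)·9 = 23/3.
Firm B minimizes Firm A's payoff; the smallest is 1, so the best response is Match.

Match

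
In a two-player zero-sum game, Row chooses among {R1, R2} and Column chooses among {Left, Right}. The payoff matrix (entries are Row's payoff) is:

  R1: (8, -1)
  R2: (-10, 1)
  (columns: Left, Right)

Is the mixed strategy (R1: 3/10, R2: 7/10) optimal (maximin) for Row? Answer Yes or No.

No

Against Left this mix gives (3/10)·8 + (7/10)·(-10) = -23/5.
Against Right this mix gives (3/10)·(-1) + (7/10)·1 = 2/5.
Column will play Left, holding Row to -23/5. Shifting weight toward the row that does better against Left would raise this floor (the equalizing mix achieves -1/10 against both Left and Right), so the proposed strategy is not optimal.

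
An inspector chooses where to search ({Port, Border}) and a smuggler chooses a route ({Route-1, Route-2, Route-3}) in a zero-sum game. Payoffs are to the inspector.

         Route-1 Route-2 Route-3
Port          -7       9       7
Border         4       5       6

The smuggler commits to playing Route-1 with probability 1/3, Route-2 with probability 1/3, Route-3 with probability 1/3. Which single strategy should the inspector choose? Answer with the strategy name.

Expected payoff of Port: (1/3)·(-7) + (1/3)·9 + (1/3)·7 = 3.
Expected payoff of Border: (1/3)·4 + (1/3)·5 + (1/3)·6 = 5.
The largest is 5, so the inspector's best response is Border.

Border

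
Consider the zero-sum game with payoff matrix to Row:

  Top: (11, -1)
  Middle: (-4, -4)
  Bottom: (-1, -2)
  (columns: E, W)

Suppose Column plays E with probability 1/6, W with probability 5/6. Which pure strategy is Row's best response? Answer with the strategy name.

Top

Expected payoff of Top: (1/6)·11 + (5/6)·(-1) = 1.
Expected payoff of Middle: (1/6)·(-4) + (5/6)·(-4) = -4.
Expected payoff of Bottom: (1/6)·(-1) + (5/6)·(-2) = -11/6.
The largest is 1, so Row's best response is Top.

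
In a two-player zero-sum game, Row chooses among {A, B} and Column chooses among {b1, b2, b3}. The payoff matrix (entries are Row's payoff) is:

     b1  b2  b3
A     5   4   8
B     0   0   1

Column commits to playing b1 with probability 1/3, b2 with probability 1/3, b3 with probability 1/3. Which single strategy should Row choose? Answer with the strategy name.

Expected payoff of A: (1/3)·5 + (1/3)·4 + (1/3)·8 = 17/3.
Expected payoff of B: (1/3)·0 + (1/3)·0 + (1/3)·1 = 1/3.
The largest is 17/3, so Row's best response is A.

A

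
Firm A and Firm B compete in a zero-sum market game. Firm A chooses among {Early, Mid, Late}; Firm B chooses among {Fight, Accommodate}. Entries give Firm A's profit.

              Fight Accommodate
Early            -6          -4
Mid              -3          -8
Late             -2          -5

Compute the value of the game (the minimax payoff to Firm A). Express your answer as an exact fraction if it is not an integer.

Row minima: Early → -6, Mid → -8, Late → -5; maximin = -5.
Column maxima: Fight → -2, Accommodate → -4; minimax = -4.
-5 ≠ -4, so there is no saddle point; optimal play is mixed.
Mid is strictly dominated by Late, so Firm A never plays it.
On the remaining 2×2 (Early, Late vs Fight, Accommodate):
Let Firm A play Early with probability p. Expected payoff against Fight: (-6)p + (-2)(1−p) = −4p − 2; against Accommodate: (-4)p + (-5)(1−p) = p − 5.
Setting these equal: −4p − 2 = p − 5 ⇒ −5p = -3 ⇒ p = 3/5, and the value is (-4)·(3/5) − 2 = -22/5.
For Firm B: with q = P(Fight), equating Early's and Late's payoffs gives −2q − 4 = 3q − 5 ⇒ q = 1/5.

-22/5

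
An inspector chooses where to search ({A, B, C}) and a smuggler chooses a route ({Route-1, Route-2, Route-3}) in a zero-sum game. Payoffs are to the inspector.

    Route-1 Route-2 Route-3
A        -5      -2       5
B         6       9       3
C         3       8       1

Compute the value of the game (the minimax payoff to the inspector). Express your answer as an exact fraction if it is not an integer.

45/13

Row minima: A → -5, B → 3, C → 1; maximin = 3.
Column maxima: Route-1 → 6, Route-2 → 9, Route-3 → 5; minimax = 5.
3 ≠ 5, so there is no saddle point; optimal play is mixed.
C is strictly dominated by B, so the inspector never plays it.
Route-2 is strictly dominated by Route-1 (it gives the inspector strictly more in every row), so the smuggler never plays it.
On the remaining 2×2 (A, B vs Route-1, Route-3):
Let the inspector play A with probability p. Expected payoff against Route-1: (-5)p + 6(1−p) = −11p + 6; against Route-3: 5p + 3(1−p) = 2p + 3.
Setting these equal: −11p + 6 = 2p + 3 ⇒ −13p = -3 ⇒ p = 3/13, and the value is (-11)·(3/13) + 6 = 45/13.
For the smuggler: with q = P(Route-1), equating A's and B's payoffs gives −10q + 5 = 3q + 3 ⇒ q = 2/13.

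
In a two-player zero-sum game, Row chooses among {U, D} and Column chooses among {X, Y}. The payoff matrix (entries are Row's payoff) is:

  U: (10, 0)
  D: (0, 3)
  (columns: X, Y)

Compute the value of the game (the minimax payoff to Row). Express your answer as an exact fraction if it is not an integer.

30/13

Row minima: U → 0, D → 0; maximin = 0.
Column maxima: X → 10, Y → 3; minimax = 3.
0 ≠ 3, so there is no saddle point; optimal play is mixed.
Let Row play U with probability p. Expected payoff against X: 10p + 0(1−p) = 10p; against Y: 0p + 3(1−p) = −3p + 3.
Setting these equal: 10p = −3p + 3 ⇒ 13p = 3 ⇒ p = 3/13, and the value is (10)·(3/13) = 30/13.
For Column: with q = P(X), equating U's and D's payoffs gives 10q = −3q + 3 ⇒ q = 3/13.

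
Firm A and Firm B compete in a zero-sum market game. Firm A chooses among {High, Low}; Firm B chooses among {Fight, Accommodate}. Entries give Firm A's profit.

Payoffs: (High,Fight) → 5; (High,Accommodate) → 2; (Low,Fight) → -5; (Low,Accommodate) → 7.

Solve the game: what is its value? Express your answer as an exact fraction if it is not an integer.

3

Row minima: High → 2, Low → -5; maximin = 2.
Column maxima: Fight → 5, Accommodate → 7; minimax = 5.
2 ≠ 5, so there is no saddle point; optimal play is mixed.
Let Firm A play High with probability p. Expected payoff against Fight: 5p + (-5)(1−p) = 10p − 5; against Accommodate: 2p + 7(1−p) = −5p + 7.
Setting these equal: 10p − 5 = −5p + 7 ⇒ 15p = 12 ⇒ p = 4/5, and the value is (10)·(4/5) − 5 = 3.
For Firm B: with q = P(Fight), equating High's and Low's payoffs gives 3q + 2 = −12q + 7 ⇒ q = 1/3.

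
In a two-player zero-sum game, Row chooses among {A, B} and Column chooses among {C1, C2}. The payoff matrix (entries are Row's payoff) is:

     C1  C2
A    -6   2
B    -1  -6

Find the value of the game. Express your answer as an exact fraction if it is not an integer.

Row minima: A → -6, B → -6; maximin = -6.
Column maxima: C1 → -1, C2 → 2; minimax = -1.
-6 ≠ -1, so there is no saddle point; optimal play is mixed.
Let Row play A with probability p. Expected payoff against C1: (-6)p + (-1)(1−p) = −5p − 1; against C2: 2p + (-6)(1−p) = 8p − 6.
Setting these equal: −5p − 1 = 8p − 6 ⇒ −13p = -5 ⇒ p = 5/13, and the value is (-5)·(5/13) − 1 = -38/13.
For Column: with q = P(C1), equating A's and B's payoffs gives −8q + 2 = 5q − 6 ⇒ q = 8/13.

-38/13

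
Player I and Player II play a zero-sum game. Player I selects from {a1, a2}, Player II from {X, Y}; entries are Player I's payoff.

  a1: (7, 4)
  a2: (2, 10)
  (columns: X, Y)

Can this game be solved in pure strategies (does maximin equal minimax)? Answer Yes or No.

Row minima: a1 → 4, a2 → 2; maximin = 4.
Column maxima: X → 7, Y → 10; minimax = 7.
4 ≠ 7, so no pure-strategy equilibrium exists.

No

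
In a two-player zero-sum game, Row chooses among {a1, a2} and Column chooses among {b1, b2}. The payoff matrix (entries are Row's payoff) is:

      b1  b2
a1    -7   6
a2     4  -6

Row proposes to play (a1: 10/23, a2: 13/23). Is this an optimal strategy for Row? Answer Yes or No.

Against b1 this mix gives (10/23)·(-7) + (13/23)·4 = -18/23.
Against b2 this mix gives (10/23)·6 + (13/23)·(-6) = -18/23.
All of Column's active replies (b1, b2) yield -18/23, and no column does worse for Row. The mix makes Column indifferent and guarantees -18/23, so it is optimal.

Yes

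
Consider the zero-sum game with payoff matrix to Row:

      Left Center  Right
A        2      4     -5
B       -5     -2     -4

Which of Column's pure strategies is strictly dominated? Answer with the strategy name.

Center

Left holds Row's payoff strictly below Center in every row: 2 < 4, -5 < -2.
So Center is strictly dominated for Column.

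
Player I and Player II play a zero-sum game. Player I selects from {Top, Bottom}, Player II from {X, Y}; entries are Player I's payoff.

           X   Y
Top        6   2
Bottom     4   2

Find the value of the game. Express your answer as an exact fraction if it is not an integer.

2

Row minima: Top → 2, Bottom → 2; maximin = 2.
Column maxima: X → 6, Y → 2; minimax = 2.
Since maximin = minimax = 2, there is a saddle point and the value is 2.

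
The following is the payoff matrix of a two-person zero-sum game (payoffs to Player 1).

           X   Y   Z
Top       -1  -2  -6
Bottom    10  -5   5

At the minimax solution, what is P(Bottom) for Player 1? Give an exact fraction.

Row minima: Top → -6, Bottom → -5; maximin = -5.
Column maxima: X → 10, Y → -2, Z → 5; minimax = -2.
-5 ≠ -2, so there is no saddle point; optimal play is mixed.
X is strictly dominated by Y (it gives Player 1 strictly more in every row), so Player 2 never plays it.
On the remaining 2×2 (Top, Bottom vs Y, Z):
Let Player 1 play Top with probability p. Expected payoff against Y: (-2)p + (-5)(1−p) = 3p − 5; against Z: (-6)p + 5(1−p) = −11p + 5.
Setting these equal: 3p − 5 = −11p + 5 ⇒ 14p = 10 ⇒ p = 5/7, and the value is (3)·(5/7) − 5 = -20/7.
For Player 2: with q = P(Y), equating Top's and Bottom's payoffs gives 4q − 6 = −10q + 5 ⇒ q = 11/14.

2/7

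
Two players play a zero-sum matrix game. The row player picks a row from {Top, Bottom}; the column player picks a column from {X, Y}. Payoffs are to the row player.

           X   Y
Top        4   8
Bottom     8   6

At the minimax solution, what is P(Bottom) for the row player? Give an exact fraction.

2/3

Row minima: Top → 4, Bottom → 6; maximin = 6.
Column maxima: X → 8, Y → 8; minimax = 8.
6 ≠ 8, so there is no saddle point; optimal play is mixed.
Let the row player play Top with probability p. Expected payoff against X: 4p + 8(1−p) = −4p + 8; against Y: 8p + 6(1−p) = 2p + 6.
Setting these equal: −4p + 8 = 2p + 6 ⇒ −6p = -2 ⇒ p = 1/3, and the value is (-4)·(1/3) + 8 = 20/3.
For the column player: with q = P(X), equating Top's and Bottom's payoffs gives −4q + 8 = 2q + 6 ⇒ q = 1/3.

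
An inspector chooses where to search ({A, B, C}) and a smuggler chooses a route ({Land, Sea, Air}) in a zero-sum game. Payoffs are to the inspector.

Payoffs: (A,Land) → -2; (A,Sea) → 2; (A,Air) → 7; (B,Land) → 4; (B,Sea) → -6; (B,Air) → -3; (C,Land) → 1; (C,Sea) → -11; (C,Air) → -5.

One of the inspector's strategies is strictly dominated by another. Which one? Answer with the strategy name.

B gives a strictly higher payoff than C against every column: 4 > 1, -6 > -11, -3 > -5.
So C is strictly dominated and the inspector never plays it.

C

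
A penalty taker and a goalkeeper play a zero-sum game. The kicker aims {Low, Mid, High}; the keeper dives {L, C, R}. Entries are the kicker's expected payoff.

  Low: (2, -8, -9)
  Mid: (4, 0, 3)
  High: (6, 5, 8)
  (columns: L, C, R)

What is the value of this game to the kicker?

5

Row minima: Low → -9, Mid → 0, High → 5; maximin = 5.
Column maxima: L → 6, C → 5, R → 8; minimax = 5.
Since maximin = minimax = 5, there is a saddle point and the value is 5.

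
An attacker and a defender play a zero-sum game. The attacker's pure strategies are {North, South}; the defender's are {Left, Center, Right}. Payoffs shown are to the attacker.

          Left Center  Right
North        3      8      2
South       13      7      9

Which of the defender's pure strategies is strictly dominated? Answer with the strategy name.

Right holds the attacker's payoff strictly below Left in every row: 2 < 3, 9 < 13.
So Left is strictly dominated for the defender.

Left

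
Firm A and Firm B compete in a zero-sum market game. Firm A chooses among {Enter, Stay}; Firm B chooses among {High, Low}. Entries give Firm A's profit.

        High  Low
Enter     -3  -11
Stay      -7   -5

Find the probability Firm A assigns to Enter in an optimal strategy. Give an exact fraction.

1/5

Row minima: Enter → -11, Stay → -7; maximin = -7.
Column maxima: High → -3, Low → -5; minimax = -5.
-7 ≠ -5, so there is no saddle point; optimal play is mixed.
Let Firm A play Enter with probability p. Expected payoff against High: (-3)p + (-7)(1−p) = 4p − 7; against Low: (-11)p + (-5)(1−p) = −6p − 5.
Setting these equal: 4p − 7 = −6p − 5 ⇒ 10p = 2 ⇒ p = 1/5, and the value is (4)·(1/5) − 7 = -31/5.
For Firm B: with q = P(High), equating Enter's and Stay's payoffs gives 8q − 11 = −2q − 5 ⇒ q = 3/5.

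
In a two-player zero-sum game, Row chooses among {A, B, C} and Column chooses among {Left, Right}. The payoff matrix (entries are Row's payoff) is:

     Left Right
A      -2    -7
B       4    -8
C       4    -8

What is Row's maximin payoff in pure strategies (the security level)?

Row minima: A → -7, B → -8, C → -8.
The best of these is -7.

-7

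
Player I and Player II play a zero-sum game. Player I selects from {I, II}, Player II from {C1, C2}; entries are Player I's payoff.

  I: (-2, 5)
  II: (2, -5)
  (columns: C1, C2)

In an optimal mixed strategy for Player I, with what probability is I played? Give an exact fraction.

1/2

Row minima: I → -2, II → -5; maximin = -2.
Column maxima: C1 → 2, C2 → 5; minimax = 2.
-2 ≠ 2, so there is no saddle point; optimal play is mixed.
Let Player I play I with probability p. Expected payoff against C1: (-2)p + 2(1−p) = −4p + 2; against C2: 5p + (-5)(1−p) = 10p − 5.
Setting these equal: −4p + 2 = 10p − 5 ⇒ −14p = -7 ⇒ p = 1/2, and the value is (-4)·(1/2) + 2 = 0.
For Player II: with q = P(C1), equating I's and II's payoffs gives −7q + 5 = 7q − 5 ⇒ q = 5/7.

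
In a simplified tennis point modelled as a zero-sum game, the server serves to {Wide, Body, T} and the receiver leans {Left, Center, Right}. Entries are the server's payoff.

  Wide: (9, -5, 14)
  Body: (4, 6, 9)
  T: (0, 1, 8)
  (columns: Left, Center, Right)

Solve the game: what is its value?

Row minima: Wide → -5, Body → 4, T → 0; maximin = 4.
Column maxima: Left → 9, Center → 6, Right → 14; minimax = 6.
4 ≠ 6, so there is no saddle point; optimal play is mixed.
T is strictly dominated by Body, so the server never plays it.
Right is strictly dominated by Left (it gives the server strictly more in every row), so the receiver never plays it.
On the remaining 2×2 (Wide, Body vs Left, Center):
Let the server play Wide with probability p. Expected payoff against Left: 9p + 4(1−p) = 5p + 4; against Center: (-5)p + 6(1−p) = −11p + 6.
Setting these equal: 5p + 4 = −11p + 6 ⇒ 16p = 2 ⇒ p = 1/8, and the value is (5)·(1/8) + 4 = 37/8.
For the receiver: with q = P(Left), equating Wide's and Body's payoffs gives 14q − 5 = −2q + 6 ⇒ q = 11/16.

37/8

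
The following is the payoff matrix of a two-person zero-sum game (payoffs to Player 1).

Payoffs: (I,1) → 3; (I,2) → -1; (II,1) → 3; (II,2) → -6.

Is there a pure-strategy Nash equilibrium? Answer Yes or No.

Yes

Row minima: I → -1, II → -6; maximin = -1.
Column maxima: 1 → 3, 2 → -1; minimax = -1.
maximin = minimax = -1, so a saddle point exists.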